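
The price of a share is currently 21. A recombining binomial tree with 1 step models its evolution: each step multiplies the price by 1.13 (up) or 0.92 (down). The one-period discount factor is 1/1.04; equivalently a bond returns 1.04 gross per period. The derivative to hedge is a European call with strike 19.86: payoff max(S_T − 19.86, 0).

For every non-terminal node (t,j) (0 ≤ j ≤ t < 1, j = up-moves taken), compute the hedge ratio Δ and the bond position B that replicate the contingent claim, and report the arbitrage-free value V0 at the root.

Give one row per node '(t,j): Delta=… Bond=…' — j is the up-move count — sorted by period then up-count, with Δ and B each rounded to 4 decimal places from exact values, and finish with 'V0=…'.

Under the risk-neutral measure, an up-move has probability p* = (R−d)/(u−d) = 0.5714 and values discount at R = 1.04.
Terminal payoffs: V(1,0)=0.0000, V(1,1)=3.8700
Node (0,0) S=21.0000: V=(p*·3.8700+(1−p*)·0.0000)/1.04=2.1264; Δ=(3.8700−0.0000)/(23.7300−19.3200)=0.8776; B=V−Δ·S=-16.3022
Root portfolio cost Δ·21+B reproduces V0=2.1264.

(0,0): Delta=0.8776 Bond=-16.3022
V0=2.1264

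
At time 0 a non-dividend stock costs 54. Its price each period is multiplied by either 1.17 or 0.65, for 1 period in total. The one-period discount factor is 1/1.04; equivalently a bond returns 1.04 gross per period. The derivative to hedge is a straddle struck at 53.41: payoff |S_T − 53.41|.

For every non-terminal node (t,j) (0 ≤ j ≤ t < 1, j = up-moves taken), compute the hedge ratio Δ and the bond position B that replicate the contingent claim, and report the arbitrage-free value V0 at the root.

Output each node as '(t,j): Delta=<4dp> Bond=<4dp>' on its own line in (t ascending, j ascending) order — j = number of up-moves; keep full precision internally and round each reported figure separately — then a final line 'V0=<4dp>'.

(0,0): Delta=-0.3041 Bond=27.8702
V0=11.4471

No-arbitrage ⇒ martingale measure with p* = (R−d)/(u−d) = 0.7500.
Terminal payoffs: V(1,0)=18.3100, V(1,1)=9.7700
Node (0,0) S=54.0000: V=(p*·9.7700+(1−p*)·18.3100)/1.04=11.4471; Δ=(9.7700−18.3100)/(63.1800−35.1000)=-0.3041; B=V−Δ·S=27.8702
Root portfolio cost Δ·54+B reproduces V0=11.4471.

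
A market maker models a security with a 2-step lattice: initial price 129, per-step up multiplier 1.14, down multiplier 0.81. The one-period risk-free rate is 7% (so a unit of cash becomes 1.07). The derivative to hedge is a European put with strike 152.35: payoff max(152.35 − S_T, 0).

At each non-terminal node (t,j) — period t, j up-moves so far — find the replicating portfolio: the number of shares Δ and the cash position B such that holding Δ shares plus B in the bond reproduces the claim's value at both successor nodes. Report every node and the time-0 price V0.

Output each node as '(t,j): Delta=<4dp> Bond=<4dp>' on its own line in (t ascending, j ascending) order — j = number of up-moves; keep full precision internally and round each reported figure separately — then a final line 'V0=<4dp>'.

(0,0): Delta=-0.7354 Bond=107.2274
(1,0): Delta=-1.0000 Bond=142.3832
(1,1): Delta=-0.6848 Bond=107.2891
V0=12.3630

Since d<R<u, set p* = (R−d)/(u−d) = 0.7879; price each node as the discounted p*-expectation of its children.
Terminal values V(2,·): V(2,0)=67.7131, V(2,1)=33.2314, V(2,2)=0.0000
Node (1,0) S=104.4900: V=(p*·33.2314+(1−p*)·67.7131)/1.07=37.8932; Δ=(33.2314−67.7131)/(119.1186−84.6369)=-1.0000; B=V−Δ·S=142.3832
Node (1,1) S=147.0600: V=(p*·0.0000+(1−p*)·33.2314)/1.07=6.5879; Δ=(0.0000−33.2314)/(167.6484−119.1186)=-0.6848; B=V−Δ·S=107.2891
Node (0,0) S=129.0000: V=(p*·6.5879+(1−p*)·37.8932)/1.07=12.3630; Δ=(6.5879−37.8932)/(147.0600−104.4900)=-0.7354; B=V−Δ·S=107.2274
The time-0 hedge costs 12.3630, which is the no-arbitrage price.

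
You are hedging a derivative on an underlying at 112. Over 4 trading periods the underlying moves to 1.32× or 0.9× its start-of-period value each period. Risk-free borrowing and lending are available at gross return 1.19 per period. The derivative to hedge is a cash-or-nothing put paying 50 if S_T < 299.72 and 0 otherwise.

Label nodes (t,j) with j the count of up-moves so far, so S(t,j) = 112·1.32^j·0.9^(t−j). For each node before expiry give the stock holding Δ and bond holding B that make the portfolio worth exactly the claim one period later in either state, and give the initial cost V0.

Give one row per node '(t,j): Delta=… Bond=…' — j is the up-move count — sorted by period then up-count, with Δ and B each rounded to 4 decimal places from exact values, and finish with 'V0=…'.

(0,0): Delta=-0.2076 Bond=42.5216
(1,0): Delta=0.0000 Bond=29.6708
(1,1): Delta=-0.2711 Bond=59.9832
(2,0): Delta=0.0000 Bond=35.3082
(2,1): Delta=0.0000 Bond=35.3082
(2,2): Delta=-0.3540 Bond=87.5500
(3,0): Delta=0.0000 Bond=42.0168
(3,1): Delta=0.0000 Bond=42.0168
(3,2): Delta=0.0000 Bond=42.0168
(3,3): Delta=-0.4621 Bond=132.0528
V0=19.2661

Risk-neutral probability p* = (R−d)/(u−d) = (1.19−0.9)/(1.32−0.9) = 0.6905.
Payoff layer (t=4): V(4,0)=50.0000, V(4,1)=50.0000, V(4,2)=50.0000, V(4,3)=50.0000, V(4,4)=0.0000
Node (3,0) S=81.6480: V=(p*·50.0000+(1−p*)·50.0000)/1.19=42.0168; Δ=(50.0000−50.0000)/(107.7754−73.4832)=0.0000; B=V−Δ·S=42.0168
Node (3,1) S=119.7504: V=(p*·50.0000+(1−p*)·50.0000)/1.19=42.0168; Δ=(50.0000−50.0000)/(158.0705−107.7754)=0.0000; B=V−Δ·S=42.0168
Node (3,2) S=175.6339: V=(p*·50.0000+(1−p*)·50.0000)/1.19=42.0168; Δ=(50.0000−50.0000)/(231.8368−158.0705)=0.0000; B=V−Δ·S=42.0168
Node (3,3) S=257.5964: V=(p*·0.0000+(1−p*)·50.0000)/1.19=13.0052; Δ=(0.0000−50.0000)/(340.0273−231.8368)=-0.4621; B=V−Δ·S=132.0528
Node (2,0) S=90.7200: V=(p*·42.0168+(1−p*)·42.0168)/1.19=35.3082; Δ=(42.0168−42.0168)/(119.7504−81.6480)=0.0000; B=V−Δ·S=35.3082
Node (2,1) S=133.0560: V=(p*·42.0168+(1−p*)·42.0168)/1.19=35.3082; Δ=(42.0168−42.0168)/(175.6339−119.7504)=0.0000; B=V−Δ·S=35.3082
Node (2,2) S=195.1488: V=(p*·13.0052+(1−p*)·42.0168)/1.19=18.4748; Δ=(13.0052−42.0168)/(257.5964−175.6339)=-0.3540; B=V−Δ·S=87.5500
Node (1,0) S=100.8000: V=(p*·35.3082+(1−p*)·35.3082)/1.19=29.6708; Δ=(35.3082−35.3082)/(133.0560−90.7200)=0.0000; B=V−Δ·S=29.6708
Node (1,1) S=147.8400: V=(p*·18.4748+(1−p*)·35.3082)/1.19=19.9035; Δ=(18.4748−35.3082)/(195.1488−133.0560)=-0.2711; B=V−Δ·S=59.9832
Node (0,0) S=112.0000: V=(p*·19.9035+(1−p*)·29.6708)/1.19=19.2661; Δ=(19.9035−29.6708)/(147.8400−100.8000)=-0.2076; B=V−Δ·S=42.5216
Each (Δ,B) replicates both successor values, so the strategy is self-financing and V0 is arbitrage-free.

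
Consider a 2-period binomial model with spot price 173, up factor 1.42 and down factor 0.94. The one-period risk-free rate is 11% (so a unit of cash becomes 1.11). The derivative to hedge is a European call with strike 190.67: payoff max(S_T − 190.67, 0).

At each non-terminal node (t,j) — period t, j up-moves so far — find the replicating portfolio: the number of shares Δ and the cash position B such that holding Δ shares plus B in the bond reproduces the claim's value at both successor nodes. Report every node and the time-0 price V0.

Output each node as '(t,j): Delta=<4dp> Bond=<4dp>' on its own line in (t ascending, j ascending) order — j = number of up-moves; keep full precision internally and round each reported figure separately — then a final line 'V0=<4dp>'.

(0,0): Delta=0.7351 Bond=-96.1253
(1,0): Delta=0.5156 Bond=-71.0123
(1,1): Delta=1.0000 Bond=-171.7748
V0=31.0468

Since d<R<u, set p* = (R−d)/(u−d) = 0.3542; price each node as the discounted p*-expectation of its children.
Terminal values V(2,·): V(2,0)=0.0000, V(2,1)=40.2504, V(2,2)=158.1672
Node (1,0) S=162.6200: V=(p*·40.2504+(1−p*)·0.0000)/1.11=12.8427; Δ=(40.2504−0.0000)/(230.9204−152.8628)=0.5156; B=V−Δ·S=-71.0123
Node (1,1) S=245.6600: V=(p*·158.1672+(1−p*)·40.2504)/1.11=73.8852; Δ=(158.1672−40.2504)/(348.8372−230.9204)=1.0000; B=V−Δ·S=-171.7748
Node (0,0) S=173.0000: V=(p*·73.8852+(1−p*)·12.8427)/1.11=31.0468; Δ=(73.8852−12.8427)/(245.6600−162.6200)=0.7351; B=V−Δ·S=-96.1253
Check: Δ(0,0)·S0 + B(0,0) = 31.0468 = V0.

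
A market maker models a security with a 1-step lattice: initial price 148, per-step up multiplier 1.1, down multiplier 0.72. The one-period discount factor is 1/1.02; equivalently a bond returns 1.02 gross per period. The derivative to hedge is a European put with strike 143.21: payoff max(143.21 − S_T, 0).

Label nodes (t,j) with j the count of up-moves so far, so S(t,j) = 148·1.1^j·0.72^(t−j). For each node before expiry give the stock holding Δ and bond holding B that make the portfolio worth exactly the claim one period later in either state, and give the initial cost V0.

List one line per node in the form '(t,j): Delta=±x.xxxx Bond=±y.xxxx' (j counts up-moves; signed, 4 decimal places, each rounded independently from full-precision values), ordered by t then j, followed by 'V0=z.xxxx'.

(0,0): Delta=-0.6517 Bond=104.0119
V0=7.5645

Since d<R<u, set p* = (R−d)/(u−d) = 0.7895; price each node as the discounted p*-expectation of its children.
Payoff layer (t=1): V(1,0)=36.6500, V(1,1)=0.0000
Node (0,0) S=148.0000: V=(p*·0.0000+(1−p*)·36.6500)/1.02=7.5645; Δ=(0.0000−36.6500)/(162.8000−106.5600)=-0.6517; B=V−Δ·S=104.0119
Self-financing check: at every node Δ·S+B equals the discounted successor values.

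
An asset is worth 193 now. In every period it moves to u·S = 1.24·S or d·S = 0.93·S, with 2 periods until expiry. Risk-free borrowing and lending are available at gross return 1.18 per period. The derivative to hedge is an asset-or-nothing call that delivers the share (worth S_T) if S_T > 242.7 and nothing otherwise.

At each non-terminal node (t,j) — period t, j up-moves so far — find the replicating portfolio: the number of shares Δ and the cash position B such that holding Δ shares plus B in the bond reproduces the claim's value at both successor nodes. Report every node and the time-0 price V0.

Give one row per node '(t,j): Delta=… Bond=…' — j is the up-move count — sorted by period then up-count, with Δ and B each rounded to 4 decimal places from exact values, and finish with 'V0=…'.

The replicating-portfolio and risk-neutral prices coincide; use p* = (1.18−0.93)/(1.24−0.93) = 0.8065 for the latter.
Terminal values V(2,·): V(2,0)=0.0000, V(2,1)=0.0000, V(2,2)=296.7568
(1,0): S=179.4900. Δ = (V_up−V_dn)/(S_up−S_dn) = (0.0000−0.0000)/(222.5676−166.9257) = 0.0000. V = [p*·0.0000 + (1−p*)·0.0000]/1.18 = 0.0000. B = V − Δ·S = 0.0000.
(1,1): S=239.3200. Δ = (V_up−V_dn)/(S_up−S_dn) = (296.7568−0.0000)/(296.7568−222.5676) = 4.0000. V = [p*·296.7568 + (1−p*)·0.0000]/1.18 = 202.8136. B = V − Δ·S = -754.4664.
(0,0): S=193.0000. Δ = (V_up−V_dn)/(S_up−S_dn) = (202.8136−0.0000)/(239.3200−179.4900) = 3.3898. V = [p*·202.8136 + (1−p*)·0.0000]/1.18 = 138.6096. B = V − Δ·S = -515.6277.
Each (Δ,B) replicates both successor values, so the strategy is self-financing and V0 is arbitrage-free.

(0,0): Delta=3.3898 Bond=-515.6277
(1,0): Delta=0.0000 Bond=0.0000
(1,1): Delta=4.0000 Bond=-754.4664
V0=138.6096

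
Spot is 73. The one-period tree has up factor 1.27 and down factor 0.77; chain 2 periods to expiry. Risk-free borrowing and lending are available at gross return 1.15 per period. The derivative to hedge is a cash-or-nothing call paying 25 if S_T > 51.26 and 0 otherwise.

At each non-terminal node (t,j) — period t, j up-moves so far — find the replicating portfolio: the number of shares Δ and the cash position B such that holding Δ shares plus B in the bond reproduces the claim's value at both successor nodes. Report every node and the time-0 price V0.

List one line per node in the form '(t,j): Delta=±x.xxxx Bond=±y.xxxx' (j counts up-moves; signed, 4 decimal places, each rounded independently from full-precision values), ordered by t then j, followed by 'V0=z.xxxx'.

Under the risk-neutral measure, an up-move has probability p* = (R−d)/(u−d) = 0.7600 and values discount at R = 1.15.
Payoff layer (t=2): V(2,0)=0.0000, V(2,1)=25.0000, V(2,2)=25.0000
(1,0): S=56.2100. Δ = (V_up−V_dn)/(S_up−S_dn) = (25.0000−0.0000)/(71.3867−43.2817) = 0.8895. V = [p*·25.0000 + (1−p*)·0.0000]/1.15 = 16.5217. B = V − Δ·S = -33.4783.
(1,1): S=92.7100. Δ = (V_up−V_dn)/(S_up−S_dn) = (25.0000−25.0000)/(117.7417−71.3867) = 0.0000. V = [p*·25.0000 + (1−p*)·25.0000]/1.15 = 21.7391. B = V − Δ·S = 21.7391.
(0,0): S=73.0000. Δ = (V_up−V_dn)/(S_up−S_dn) = (21.7391−16.5217)/(92.7100−56.2100) = 0.1429. V = [p*·21.7391 + (1−p*)·16.5217]/1.15 = 17.8147. B = V − Δ·S = 7.3800.
Each (Δ,B) replicates both successor values, so the strategy is self-financing and V0 is arbitrage-free.

(0,0): Delta=0.1429 Bond=7.3800
(1,0): Delta=0.8895 Bond=-33.4783
(1,1): Delta=0.0000 Bond=21.7391
V0=17.8147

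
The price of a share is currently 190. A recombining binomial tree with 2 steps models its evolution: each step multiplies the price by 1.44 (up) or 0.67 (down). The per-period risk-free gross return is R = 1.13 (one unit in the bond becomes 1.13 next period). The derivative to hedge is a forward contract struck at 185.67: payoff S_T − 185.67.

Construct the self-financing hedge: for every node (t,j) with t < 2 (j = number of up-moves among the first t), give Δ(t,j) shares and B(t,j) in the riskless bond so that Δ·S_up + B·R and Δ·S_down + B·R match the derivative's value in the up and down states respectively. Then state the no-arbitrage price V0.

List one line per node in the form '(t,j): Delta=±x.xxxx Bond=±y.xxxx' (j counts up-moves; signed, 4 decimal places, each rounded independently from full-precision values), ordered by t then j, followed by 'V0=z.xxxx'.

(0,0): Delta=1.0000 Bond=-145.4068
(1,0): Delta=1.0000 Bond=-164.3097
(1,1): Delta=1.0000 Bond=-164.3097
V0=44.5932

Since d<R<u, set p* = (R−d)/(u−d) = 0.5974; price each node as the discounted p*-expectation of its children.
Payoff layer (t=2): V(2,0)=-100.3790, V(2,1)=-2.3580, V(2,2)=208.3140
  t=1,j=0: stock 127.3000 → up 183.3120 (V=-2.3580), down 85.2910 (V=-100.3790). Price -37.0097; hedge Δ=1.0000, bond B=-164.3097.
  t=1,j=1: stock 273.6000 → up 393.9840 (V=208.3140), down 183.3120 (V=-2.3580). Price 109.2903; hedge Δ=1.0000, bond B=-164.3097.
  t=0,j=0: stock 190.0000 → up 273.6000 (V=109.2903), down 127.3000 (V=-37.0097). Price 44.5932; hedge Δ=1.0000, bond B=-145.4068.
Root portfolio cost Δ·190+B reproduces V0=44.5932.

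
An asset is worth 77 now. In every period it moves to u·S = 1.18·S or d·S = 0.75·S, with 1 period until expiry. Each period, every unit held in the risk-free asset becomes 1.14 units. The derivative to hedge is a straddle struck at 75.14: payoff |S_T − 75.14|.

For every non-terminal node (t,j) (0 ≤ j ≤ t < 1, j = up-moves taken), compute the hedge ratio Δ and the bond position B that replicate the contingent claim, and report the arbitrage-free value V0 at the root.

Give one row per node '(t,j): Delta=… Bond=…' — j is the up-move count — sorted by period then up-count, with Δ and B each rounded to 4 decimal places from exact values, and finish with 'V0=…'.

Since d<R<u, set p* = (R−d)/(u−d) = 0.9070; price each node as the discounted p*-expectation of its children.
At expiry t=1: V(1,0)=17.3900, V(1,1)=15.7200
  t=0,j=0: stock 77.0000 → up 90.8600 (V=15.7200), down 57.7500 (V=17.3900). Price 13.9257; hedge Δ=-0.0504, bond B=17.8095.
Each (Δ,B) replicates both successor values, so the strategy is self-financing and V0 is arbitrage-free.

(0,0): Delta=-0.0504 Bond=17.8095
V0=13.9257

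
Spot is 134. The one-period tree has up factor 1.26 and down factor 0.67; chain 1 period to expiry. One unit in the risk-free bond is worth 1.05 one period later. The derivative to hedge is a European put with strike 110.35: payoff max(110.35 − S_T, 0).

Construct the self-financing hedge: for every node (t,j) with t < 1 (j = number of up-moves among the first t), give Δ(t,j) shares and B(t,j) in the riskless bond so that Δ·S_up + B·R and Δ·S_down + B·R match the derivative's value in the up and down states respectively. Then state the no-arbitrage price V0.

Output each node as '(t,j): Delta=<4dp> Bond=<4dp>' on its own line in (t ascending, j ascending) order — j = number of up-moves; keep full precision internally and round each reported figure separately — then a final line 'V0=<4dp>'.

The replicating-portfolio and risk-neutral prices coincide; use p* = (1.05−0.67)/(1.26−0.67) = 0.6441 for the latter.
Terminal payoffs: V(1,0)=20.5700, V(1,1)=0.0000
Node (0,0) S=134.0000: V=(p*·0.0000+(1−p*)·20.5700)/1.05=6.9729; Δ=(0.0000−20.5700)/(168.8400−89.7800)=-0.2602; B=V−Δ·S=41.8373
Self-financing check: at every node Δ·S+B equals the discounted successor values.

(0,0): Delta=-0.2602 Bond=41.8373
V0=6.9729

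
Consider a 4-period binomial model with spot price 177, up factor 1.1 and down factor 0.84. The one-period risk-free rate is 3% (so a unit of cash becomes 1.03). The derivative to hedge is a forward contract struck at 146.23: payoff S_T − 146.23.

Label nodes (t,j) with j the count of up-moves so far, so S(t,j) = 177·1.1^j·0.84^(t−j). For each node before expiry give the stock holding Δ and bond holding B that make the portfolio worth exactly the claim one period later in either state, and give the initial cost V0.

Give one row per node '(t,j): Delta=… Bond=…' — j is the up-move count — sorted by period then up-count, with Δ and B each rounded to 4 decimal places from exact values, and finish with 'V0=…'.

Under the risk-neutral measure, an up-move has probability p* = (R−d)/(u−d) = 0.7308 and values discount at R = 1.03.
At expiry t=4: V(4,0)=-58.1068, V(4,1)=-30.8305, V(4,2)=4.8884, V(4,3)=51.6631, V(4,4)=112.9157
Node (3,0) S=104.9086: V=(p*·-30.8305+(1−p*)·-58.1068)/1.03=-37.0623; Δ=(-30.8305−-58.1068)/(115.3995−88.1232)=1.0000; B=V−Δ·S=-141.9709
Node (3,1) S=137.3803: V=(p*·4.8884+(1−p*)·-30.8305)/1.03=-4.5906; Δ=(4.8884−-30.8305)/(151.1184−115.3995)=1.0000; B=V−Δ·S=-141.9709
Node (3,2) S=179.9028: V=(p*·51.6631+(1−p*)·4.8884)/1.03=37.9319; Δ=(51.6631−4.8884)/(197.8931−151.1184)=1.0000; B=V−Δ·S=-141.9709
Node (3,3) S=235.5870: V=(p*·112.9157+(1−p*)·51.6631)/1.03=93.6161; Δ=(112.9157−51.6631)/(259.1457−197.8931)=1.0000; B=V−Δ·S=-141.9709
Node (2,0) S=124.8912: V=(p*·-4.5906+(1−p*)·-37.0623)/1.03=-12.9446; Δ=(-4.5906−-37.0623)/(137.3803−104.9086)=1.0000; B=V−Δ·S=-137.8358
Node (2,1) S=163.5480: V=(p*·37.9319+(1−p*)·-4.5906)/1.03=25.7122; Δ=(37.9319−-4.5906)/(179.9028−137.3803)=1.0000; B=V−Δ·S=-137.8358
Node (2,2) S=214.1700: V=(p*·93.6161+(1−p*)·37.9319)/1.03=76.3342; Δ=(93.6161−37.9319)/(235.5870−179.9028)=1.0000; B=V−Δ·S=-137.8358
Node (1,0) S=148.6800: V=(p*·25.7122+(1−p*)·-12.9446)/1.03=14.8588; Δ=(25.7122−-12.9446)/(163.5480−124.8912)=1.0000; B=V−Δ·S=-133.8212
Node (1,1) S=194.7000: V=(p*·76.3342+(1−p*)·25.7122)/1.03=60.8788; Δ=(76.3342−25.7122)/(214.1700−163.5480)=1.0000; B=V−Δ·S=-133.8212
Node (0,0) S=177.0000: V=(p*·60.8788+(1−p*)·14.8588)/1.03=47.0765; Δ=(60.8788−14.8588)/(194.7000−148.6800)=1.0000; B=V−Δ·S=-129.9235
Self-financing check: at every node Δ·S+B equals the discounted successor values.

(0,0): Delta=1.0000 Bond=-129.9235
(1,0): Delta=1.0000 Bond=-133.8212
(1,1): Delta=1.0000 Bond=-133.8212
(2,0): Delta=1.0000 Bond=-137.8358
(2,1): Delta=1.0000 Bond=-137.8358
(2,2): Delta=1.0000 Bond=-137.8358
(3,0): Delta=1.0000 Bond=-141.9709
(3,1): Delta=1.0000 Bond=-141.9709
(3,2): Delta=1.0000 Bond=-141.9709
(3,3): Delta=1.0000 Bond=-141.9709
V0=47.0765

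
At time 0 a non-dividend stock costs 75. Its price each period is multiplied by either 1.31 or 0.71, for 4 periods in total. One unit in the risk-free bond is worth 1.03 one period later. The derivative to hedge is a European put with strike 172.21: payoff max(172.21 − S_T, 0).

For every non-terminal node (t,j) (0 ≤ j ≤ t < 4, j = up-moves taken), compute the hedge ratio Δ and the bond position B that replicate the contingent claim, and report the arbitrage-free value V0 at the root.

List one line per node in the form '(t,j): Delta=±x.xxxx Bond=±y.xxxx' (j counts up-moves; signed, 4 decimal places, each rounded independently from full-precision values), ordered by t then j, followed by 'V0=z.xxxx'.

Risk-neutral probability p* = (R−d)/(u−d) = (1.03−0.71)/(1.31−0.71) = 0.5333.
At expiry t=4: V(4,0)=153.1512, V(4,1)=137.0452, V(4,2)=107.3285, V(4,3)=52.4992, V(4,4)=0.0000
  t=3,j=0: stock 26.8433 → up 35.1648 (V=137.0452), down 19.0588 (V=153.1512). Price 140.3508; hedge Δ=-1.0000, bond B=167.1942.
  t=3,j=1: stock 49.5278 → up 64.8815 (V=107.3285), down 35.1648 (V=137.0452). Price 117.6663; hedge Δ=-1.0000, bond B=167.1942.
  t=3,j=2: stock 91.3823 → up 119.7108 (V=52.4992), down 64.8815 (V=107.3285). Price 75.8118; hedge Δ=-1.0000, bond B=167.1942.
  t=3,j=3: stock 168.6068 → up 220.8749 (V=0.0000), down 119.7108 (V=52.4992). Price 23.7860; hedge Δ=-0.5190, bond B=111.2846.
  t=2,j=0: stock 37.8075 → up 49.5278 (V=117.6663), down 26.8433 (V=140.3508). Price 124.5169; hedge Δ=-1.0000, bond B=162.3244.
  t=2,j=1: stock 69.7575 → up 91.3823 (V=75.8118), down 49.5278 (V=117.6663). Price 92.5669; hedge Δ=-1.0000, bond B=162.3244.
  t=2,j=2: stock 128.7075 → up 168.6068 (V=23.7860), down 91.3823 (V=75.8118). Price 46.6648; hedge Δ=-0.6737, bond B=133.3745.
  t=1,j=0: stock 53.2500 → up 69.7575 (V=92.5669), down 37.8075 (V=124.5169). Price 104.3465; hedge Δ=-1.0000, bond B=157.5965.
  t=1,j=1: stock 98.2500 → up 128.7075 (V=46.6648), down 69.7575 (V=92.5669). Price 66.1027; hedge Δ=-0.7787, bond B=142.6063.
  t=0,j=0: stock 75.0000 → up 98.2500 (V=66.1027), down 53.2500 (V=104.3465). Price 81.5047; hedge Δ=-0.8499, bond B=145.2444.
Each (Δ,B) replicates both successor values, so the strategy is self-financing and V0 is arbitrage-free.

(0,0): Delta=-0.8499 Bond=145.2444
(1,0): Delta=-1.0000 Bond=157.5965
(1,1): Delta=-0.7787 Bond=142.6063
(2,0): Delta=-1.0000 Bond=162.3244
(2,1): Delta=-1.0000 Bond=162.3244
(2,2): Delta=-0.6737 Bond=133.3745
(3,0): Delta=-1.0000 Bond=167.1942
(3,1): Delta=-1.0000 Bond=167.1942
(3,2): Delta=-1.0000 Bond=167.1942
(3,3): Delta=-0.5190 Bond=111.2846
V0=81.5047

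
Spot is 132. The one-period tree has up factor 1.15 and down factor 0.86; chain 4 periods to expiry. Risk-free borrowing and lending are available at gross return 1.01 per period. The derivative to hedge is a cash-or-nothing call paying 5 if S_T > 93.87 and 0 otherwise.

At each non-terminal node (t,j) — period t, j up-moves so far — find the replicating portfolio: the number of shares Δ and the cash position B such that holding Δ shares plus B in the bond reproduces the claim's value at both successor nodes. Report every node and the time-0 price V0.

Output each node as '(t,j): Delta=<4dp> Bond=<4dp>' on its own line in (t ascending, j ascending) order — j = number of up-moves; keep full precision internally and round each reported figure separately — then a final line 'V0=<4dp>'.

The replicating-portfolio and risk-neutral prices coincide; use p* = (1.01−0.86)/(1.15−0.86) = 0.5172 for the latter.
Payoff layer (t=4): V(4,0)=0.0000, V(4,1)=5.0000, V(4,2)=5.0000, V(4,3)=5.0000, V(4,4)=5.0000
Node (3,0) S=83.9594: V=(p*·5.0000+(1−p*)·0.0000)/1.01=2.5606; Δ=(5.0000−0.0000)/(96.5533−72.2051)=0.2054; B=V−Δ·S=-14.6808
Node (3,1) S=112.2713: V=(p*·5.0000+(1−p*)·5.0000)/1.01=4.9505; Δ=(5.0000−5.0000)/(129.1120−96.5533)=0.0000; B=V−Δ·S=4.9505
Node (3,2) S=150.1302: V=(p*·5.0000+(1−p*)·5.0000)/1.01=4.9505; Δ=(5.0000−5.0000)/(172.6497−129.1120)=0.0000; B=V−Δ·S=4.9505
Node (3,3) S=200.7555: V=(p*·5.0000+(1−p*)·5.0000)/1.01=4.9505; Δ=(5.0000−5.0000)/(230.8688−172.6497)=0.0000; B=V−Δ·S=4.9505
Node (2,0) S=97.6272: V=(p*·4.9505+(1−p*)·2.5606)/1.01=3.7592; Δ=(4.9505−2.5606)/(112.2713−83.9594)=0.0844; B=V−Δ·S=-4.4819
Node (2,1) S=130.5480: V=(p*·4.9505+(1−p*)·4.9505)/1.01=4.9015; Δ=(4.9505−4.9505)/(150.1302−112.2713)=0.0000; B=V−Δ·S=4.9015
Node (2,2) S=174.5700: V=(p*·4.9505+(1−p*)·4.9505)/1.01=4.9015; Δ=(4.9505−4.9505)/(200.7555−150.1302)=0.0000; B=V−Δ·S=4.9015
Node (1,0) S=113.5200: V=(p*·4.9015+(1−p*)·3.7592)/1.01=4.3069; Δ=(4.9015−3.7592)/(130.5480−97.6272)=0.0347; B=V−Δ·S=0.3679
Node (1,1) S=151.8000: V=(p*·4.9015+(1−p*)·4.9015)/1.01=4.8530; Δ=(4.9015−4.9015)/(174.5700−130.5480)=0.0000; B=V−Δ·S=4.8530
Node (0,0) S=132.0000: V=(p*·4.8530+(1−p*)·4.3069)/1.01=4.5439; Δ=(4.8530−4.3069)/(151.8000−113.5200)=0.0143; B=V−Δ·S=2.6612
Self-financing check: at every node Δ·S+B equals the discounted successor values.

(0,0): Delta=0.0143 Bond=2.6612
(1,0): Delta=0.0347 Bond=0.3679
(1,1): Delta=0.0000 Bond=4.8530
(2,0): Delta=0.0844 Bond=-4.4819
(2,1): Delta=0.0000 Bond=4.9015
(2,2): Delta=0.0000 Bond=4.9015
(3,0): Delta=0.2054 Bond=-14.6808
(3,1): Delta=0.0000 Bond=4.9505
(3,2): Delta=0.0000 Bond=4.9505
(3,3): Delta=0.0000 Bond=4.9505
V0=4.5439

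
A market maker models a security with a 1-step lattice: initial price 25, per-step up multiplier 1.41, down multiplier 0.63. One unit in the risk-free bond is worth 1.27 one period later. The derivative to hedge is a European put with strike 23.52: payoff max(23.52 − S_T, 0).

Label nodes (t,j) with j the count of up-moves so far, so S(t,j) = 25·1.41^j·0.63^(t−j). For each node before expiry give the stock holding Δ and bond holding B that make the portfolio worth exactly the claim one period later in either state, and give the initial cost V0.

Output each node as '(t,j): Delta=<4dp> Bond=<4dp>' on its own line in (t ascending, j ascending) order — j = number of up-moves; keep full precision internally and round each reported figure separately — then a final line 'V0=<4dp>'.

(0,0): Delta=-0.3985 Bond=11.0597
V0=1.0981

No-arbitrage ⇒ martingale measure with p* = (R−d)/(u−d) = 0.8205.
At expiry t=1: V(1,0)=7.7700, V(1,1)=0.0000
  t=0,j=0: stock 25.0000 → up 35.2500 (V=0.0000), down 15.7500 (V=7.7700). Price 1.0981; hedge Δ=-0.3985, bond B=11.0597.
Check: Δ(0,0)·S0 + B(0,0) = 1.0981 = V0.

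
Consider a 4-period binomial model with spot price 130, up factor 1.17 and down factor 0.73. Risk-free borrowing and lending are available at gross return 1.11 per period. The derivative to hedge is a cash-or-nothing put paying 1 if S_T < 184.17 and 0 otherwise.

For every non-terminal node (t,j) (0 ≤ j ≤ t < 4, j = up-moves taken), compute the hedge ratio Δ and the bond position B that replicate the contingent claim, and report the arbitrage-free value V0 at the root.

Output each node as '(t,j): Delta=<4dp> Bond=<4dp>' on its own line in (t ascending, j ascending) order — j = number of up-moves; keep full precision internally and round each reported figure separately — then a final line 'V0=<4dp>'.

(0,0): Delta=-0.0082 Bond=1.3627
(1,0): Delta=0.0000 Bond=0.7312
(1,1): Delta=-0.0090 Bond=1.6360
(2,0): Delta=0.0000 Bond=0.8116
(2,1): Delta=0.0000 Bond=0.8116
(2,2): Delta=-0.0099 Bond=1.9746
(3,0): Delta=0.0000 Bond=0.9009
(3,1): Delta=0.0000 Bond=0.9009
(3,2): Delta=0.0000 Bond=0.9009
(3,3): Delta=-0.0109 Bond=2.3956
V0=0.2923

No-arbitrage ⇒ martingale measure with p* = (R−d)/(u−d) = 0.8636.
Payoff layer (t=4): V(4,0)=1.0000, V(4,1)=1.0000, V(4,2)=1.0000, V(4,3)=1.0000, V(4,4)=0.0000
Node (3,0) S=50.5722: V=(p*·1.0000+(1−p*)·1.0000)/1.11=0.9009; Δ=(1.0000−1.0000)/(59.1695−36.9177)=0.0000; B=V−Δ·S=0.9009
Node (3,1) S=81.0541: V=(p*·1.0000+(1−p*)·1.0000)/1.11=0.9009; Δ=(1.0000−1.0000)/(94.8333−59.1695)=0.0000; B=V−Δ·S=0.9009
Node (3,2) S=129.9086: V=(p*·1.0000+(1−p*)·1.0000)/1.11=0.9009; Δ=(1.0000−1.0000)/(151.9931−94.8333)=0.0000; B=V−Δ·S=0.9009
Node (3,3) S=208.2097: V=(p*·0.0000+(1−p*)·1.0000)/1.11=0.1229; Δ=(0.0000−1.0000)/(243.6053−151.9931)=-0.0109; B=V−Δ·S=2.3956
Node (2,0) S=69.2770: V=(p*·0.9009+(1−p*)·0.9009)/1.11=0.8116; Δ=(0.9009−0.9009)/(81.0541−50.5722)=0.0000; B=V−Δ·S=0.8116
Node (2,1) S=111.0330: V=(p*·0.9009+(1−p*)·0.9009)/1.11=0.8116; Δ=(0.9009−0.9009)/(129.9086−81.0541)=0.0000; B=V−Δ·S=0.8116
Node (2,2) S=177.9570: V=(p*·0.1229+(1−p*)·0.9009)/1.11=0.2063; Δ=(0.1229−0.9009)/(208.2097−129.9086)=-0.0099; B=V−Δ·S=1.9746
Node (1,0) S=94.9000: V=(p*·0.8116+(1−p*)·0.8116)/1.11=0.7312; Δ=(0.8116−0.8116)/(111.0330−69.2770)=0.0000; B=V−Δ·S=0.7312
Node (1,1) S=152.1000: V=(p*·0.2063+(1−p*)·0.8116)/1.11=0.2602; Δ=(0.2063−0.8116)/(177.9570−111.0330)=-0.0090; B=V−Δ·S=1.6360
Node (0,0) S=130.0000: V=(p*·0.2602+(1−p*)·0.7312)/1.11=0.2923; Δ=(0.2602−0.7312)/(152.1000−94.9000)=-0.0082; B=V−Δ·S=1.3627
Self-financing check: at every node Δ·S+B equals the discounted successor values.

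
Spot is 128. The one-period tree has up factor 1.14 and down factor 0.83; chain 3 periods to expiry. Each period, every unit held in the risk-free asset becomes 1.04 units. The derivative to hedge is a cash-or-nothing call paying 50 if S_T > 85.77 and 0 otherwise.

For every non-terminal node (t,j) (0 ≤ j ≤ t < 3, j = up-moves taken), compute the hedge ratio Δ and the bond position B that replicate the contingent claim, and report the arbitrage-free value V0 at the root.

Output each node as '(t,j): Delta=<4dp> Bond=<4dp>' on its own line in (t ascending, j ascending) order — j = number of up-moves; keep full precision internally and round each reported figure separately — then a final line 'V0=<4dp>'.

(0,0): Delta=0.1212 Bond=27.4404
(1,0): Delta=0.4709 Bond=-8.6106
(1,1): Delta=0.0000 Bond=46.2278
(2,0): Delta=1.8291 Bond=-128.7221
(2,1): Delta=0.0000 Bond=48.0769
(2,2): Delta=0.0000 Bond=48.0769
V0=42.9578

The replicating-portfolio and risk-neutral prices coincide; use p* = (1.04−0.83)/(1.14−0.83) = 0.6774 for the latter.
At expiry t=3: V(3,0)=0.0000, V(3,1)=50.0000, V(3,2)=50.0000, V(3,3)=50.0000
Node (2,0) S=88.1792: V=(p*·50.0000+(1−p*)·0.0000)/1.04=32.5682; Δ=(50.0000−0.0000)/(100.5243−73.1887)=1.8291; B=V−Δ·S=-128.7221
Node (2,1) S=121.1136: V=(p*·50.0000+(1−p*)·50.0000)/1.04=48.0769; Δ=(50.0000−50.0000)/(138.0695−100.5243)=0.0000; B=V−Δ·S=48.0769
Node (2,2) S=166.3488: V=(p*·50.0000+(1−p*)·50.0000)/1.04=48.0769; Δ=(50.0000−50.0000)/(189.6376−138.0695)=0.0000; B=V−Δ·S=48.0769
Node (1,0) S=106.2400: V=(p*·48.0769+(1−p*)·32.5682)/1.04=41.4174; Δ=(48.0769−32.5682)/(121.1136−88.1792)=0.4709; B=V−Δ·S=-8.6106
Node (1,1) S=145.9200: V=(p*·48.0769+(1−p*)·48.0769)/1.04=46.2278; Δ=(48.0769−48.0769)/(166.3488−121.1136)=0.0000; B=V−Δ·S=46.2278
Node (0,0) S=128.0000: V=(p*·46.2278+(1−p*)·41.4174)/1.04=42.9578; Δ=(46.2278−41.4174)/(145.9200−106.2400)=0.1212; B=V−Δ·S=27.4404
Check: Δ(0,0)·S0 + B(0,0) = 42.9578 = V0.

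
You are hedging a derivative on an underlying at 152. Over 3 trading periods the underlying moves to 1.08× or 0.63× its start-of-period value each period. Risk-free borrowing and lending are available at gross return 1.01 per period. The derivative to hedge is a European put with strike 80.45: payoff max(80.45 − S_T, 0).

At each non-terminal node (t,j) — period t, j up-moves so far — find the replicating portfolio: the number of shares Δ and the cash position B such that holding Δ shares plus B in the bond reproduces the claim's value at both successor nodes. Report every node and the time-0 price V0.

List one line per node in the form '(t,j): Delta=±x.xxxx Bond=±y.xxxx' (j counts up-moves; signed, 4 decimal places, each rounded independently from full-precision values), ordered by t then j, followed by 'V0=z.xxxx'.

Since d<R<u, set p* = (R−d)/(u−d) = 0.8444; price each node as the discounted p*-expectation of its children.
At expiry t=3: V(3,0)=42.4429, V(3,1)=15.2949, V(3,2)=0.0000, V(3,3)=0.0000
(2,0): S=60.3288. Δ = (V_up−V_dn)/(S_up−S_dn) = (15.2949−42.4429)/(65.1551−38.0071) = -1.0000. V = [p*·15.2949 + (1−p*)·42.4429]/1.01 = 19.3247. B = V − Δ·S = 79.6535.
(2,1): S=103.4208. Δ = (V_up−V_dn)/(S_up−S_dn) = (0.0000−15.2949)/(111.6945−65.1551) = -0.3286. V = [p*·0.0000 + (1−p*)·15.2949]/1.01 = 2.3556. B = V − Δ·S = 36.3443.
(2,2): S=177.2928. Δ = (V_up−V_dn)/(S_up−S_dn) = (0.0000−0.0000)/(191.4762−111.6945) = 0.0000. V = [p*·0.0000 + (1−p*)·0.0000]/1.01 = 0.0000. B = V − Δ·S = 0.0000.
(1,0): S=95.7600. Δ = (V_up−V_dn)/(S_up−S_dn) = (2.3556−19.3247)/(103.4208−60.3288) = -0.3938. V = [p*·2.3556 + (1−p*)·19.3247]/1.01 = 4.9458. B = V − Δ·S = 42.6547.
(1,1): S=164.1600. Δ = (V_up−V_dn)/(S_up−S_dn) = (0.0000−2.3556)/(177.2928−103.4208) = -0.0319. V = [p*·0.0000 + (1−p*)·2.3556]/1.01 = 0.3628. B = V − Δ·S = 5.5976.
(0,0): S=152.0000. Δ = (V_up−V_dn)/(S_up−S_dn) = (0.3628−4.9458)/(164.1600−95.7600) = -0.0670. V = [p*·0.3628 + (1−p*)·4.9458]/1.01 = 1.0651. B = V − Δ·S = 11.2495.
Each (Δ,B) replicates both successor values, so the strategy is self-financing and V0 is arbitrage-free.

(0,0): Delta=-0.0670 Bond=11.2495
(1,0): Delta=-0.3938 Bond=42.6547
(1,1): Delta=-0.0319 Bond=5.5976
(2,0): Delta=-1.0000 Bond=79.6535
(2,1): Delta=-0.3286 Bond=36.3443
(2,2): Delta=0.0000 Bond=0.0000
V0=1.0651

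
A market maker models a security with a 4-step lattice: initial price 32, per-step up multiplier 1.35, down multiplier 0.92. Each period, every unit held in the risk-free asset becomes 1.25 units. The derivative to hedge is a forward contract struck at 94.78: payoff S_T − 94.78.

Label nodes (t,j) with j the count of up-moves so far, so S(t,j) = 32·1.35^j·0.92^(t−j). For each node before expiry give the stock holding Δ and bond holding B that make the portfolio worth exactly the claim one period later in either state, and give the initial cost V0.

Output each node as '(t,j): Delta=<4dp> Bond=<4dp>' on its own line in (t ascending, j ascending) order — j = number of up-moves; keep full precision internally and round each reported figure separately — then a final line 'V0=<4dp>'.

(0,0): Delta=1.0000 Bond=-38.8219
(1,0): Delta=1.0000 Bond=-48.5274
(1,1): Delta=1.0000 Bond=-48.5274
(2,0): Delta=1.0000 Bond=-60.6592
(2,1): Delta=1.0000 Bond=-60.6592
(2,2): Delta=1.0000 Bond=-60.6592
(3,0): Delta=1.0000 Bond=-75.8240
(3,1): Delta=1.0000 Bond=-75.8240
(3,2): Delta=1.0000 Bond=-75.8240
(3,3): Delta=1.0000 Bond=-75.8240
V0=-6.8219

The replicating-portfolio and risk-neutral prices coincide; use p* = (1.25−0.92)/(1.35−0.92) = 0.7674 for the latter.
Terminal payoffs: V(4,0)=-71.8554, V(4,1)=-61.1407, V(4,2)=-45.4180, V(4,3)=-22.3466, V(4,4)=11.5082
Node (3,0) S=24.9180: V=(p*·-61.1407+(1−p*)·-71.8554)/1.25=-50.9060; Δ=(-61.1407−-71.8554)/(33.6393−22.9246)=1.0000; B=V−Δ·S=-75.8240
Node (3,1) S=36.5645: V=(p*·-45.4180+(1−p*)·-61.1407)/1.25=-39.2595; Δ=(-45.4180−-61.1407)/(49.3620−33.6393)=1.0000; B=V−Δ·S=-75.8240
Node (3,2) S=53.6544: V=(p*·-22.3466+(1−p*)·-45.4180)/1.25=-22.1696; Δ=(-22.3466−-45.4180)/(72.4334−49.3620)=1.0000; B=V−Δ·S=-75.8240
Node (3,3) S=78.7320: V=(p*·11.5082+(1−p*)·-22.3466)/1.25=2.9080; Δ=(11.5082−-22.3466)/(106.2882−72.4334)=1.0000; B=V−Δ·S=-75.8240
Node (2,0) S=27.0848: V=(p*·-39.2595+(1−p*)·-50.9060)/1.25=-33.5744; Δ=(-39.2595−-50.9060)/(36.5645−24.9180)=1.0000; B=V−Δ·S=-60.6592
Node (2,1) S=39.7440: V=(p*·-22.1696+(1−p*)·-39.2595)/1.25=-20.9152; Δ=(-22.1696−-39.2595)/(53.6544−36.5645)=1.0000; B=V−Δ·S=-60.6592
Node (2,2) S=58.3200: V=(p*·2.9080+(1−p*)·-22.1696)/1.25=-2.3392; Δ=(2.9080−-22.1696)/(78.7320−53.6544)=1.0000; B=V−Δ·S=-60.6592
Node (1,0) S=29.4400: V=(p*·-20.9152+(1−p*)·-33.5744)/1.25=-19.0874; Δ=(-20.9152−-33.5744)/(39.7440−27.0848)=1.0000; B=V−Δ·S=-48.5274
Node (1,1) S=43.2000: V=(p*·-2.3392+(1−p*)·-20.9152)/1.25=-5.3274; Δ=(-2.3392−-20.9152)/(58.3200−39.7440)=1.0000; B=V−Δ·S=-48.5274
Node (0,0) S=32.0000: V=(p*·-5.3274+(1−p*)·-19.0874)/1.25=-6.8219; Δ=(-5.3274−-19.0874)/(43.2000−29.4400)=1.0000; B=V−Δ·S=-38.8219
The time-0 hedge costs -6.8219, which is the no-arbitrage price.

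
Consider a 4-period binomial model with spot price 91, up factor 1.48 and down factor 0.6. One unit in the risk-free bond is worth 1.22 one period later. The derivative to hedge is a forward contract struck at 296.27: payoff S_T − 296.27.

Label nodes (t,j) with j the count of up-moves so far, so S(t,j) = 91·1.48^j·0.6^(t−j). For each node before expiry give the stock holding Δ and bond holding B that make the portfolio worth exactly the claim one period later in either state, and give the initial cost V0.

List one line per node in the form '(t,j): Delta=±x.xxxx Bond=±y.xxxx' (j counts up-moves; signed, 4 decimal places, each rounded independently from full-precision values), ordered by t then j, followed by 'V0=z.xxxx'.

Risk-neutral probability p* = (R−d)/(u−d) = (1.22−0.6)/(1.48−0.6) = 0.7045.
Terminal values V(4,·): V(4,0)=-284.4764, V(4,1)=-267.1791, V(4,2)=-224.5125, V(4,3)=-119.2682, V(4,4)=140.3345
Node (3,0) S=19.6560: V=(p*·-267.1791+(1−p*)·-284.4764)/1.22=-223.1883; Δ=(-267.1791−-284.4764)/(29.0909−11.7936)=1.0000; B=V−Δ·S=-242.8443
Node (3,1) S=48.4848: V=(p*·-224.5125+(1−p*)·-267.1791)/1.22=-194.3595; Δ=(-224.5125−-267.1791)/(71.7575−29.0909)=1.0000; B=V−Δ·S=-242.8443
Node (3,2) S=119.5958: V=(p*·-119.2682+(1−p*)·-224.5125)/1.22=-123.2484; Δ=(-119.2682−-224.5125)/(177.0018−71.7575)=1.0000; B=V−Δ·S=-242.8443
Node (3,3) S=295.0031: V=(p*·140.3345+(1−p*)·-119.2682)/1.22=52.1588; Δ=(140.3345−-119.2682)/(436.6045−177.0018)=1.0000; B=V−Δ·S=-242.8443
Node (2,0) S=32.7600: V=(p*·-194.3595+(1−p*)·-223.1883)/1.22=-166.2927; Δ=(-194.3595−-223.1883)/(48.4848−19.6560)=1.0000; B=V−Δ·S=-199.0527
Node (2,1) S=80.8080: V=(p*·-123.2484+(1−p*)·-194.3595)/1.22=-118.2447; Δ=(-123.2484−-194.3595)/(119.5958−48.4848)=1.0000; B=V−Δ·S=-199.0527
Node (2,2) S=199.3264: V=(p*·52.1588+(1−p*)·-123.2484)/1.22=0.2737; Δ=(52.1588−-123.2484)/(295.0031−119.5958)=1.0000; B=V−Δ·S=-199.0527
Node (1,0) S=54.6000: V=(p*·-118.2447+(1−p*)·-166.2927)/1.22=-108.5579; Δ=(-118.2447−-166.2927)/(80.8080−32.7600)=1.0000; B=V−Δ·S=-163.1579
Node (1,1) S=134.6800: V=(p*·0.2737+(1−p*)·-118.2447)/1.22=-28.4779; Δ=(0.2737−-118.2447)/(199.3264−80.8080)=1.0000; B=V−Δ·S=-163.1579
Node (0,0) S=91.0000: V=(p*·-28.4779+(1−p*)·-108.5579)/1.22=-42.7360; Δ=(-28.4779−-108.5579)/(134.6800−54.6000)=1.0000; B=V−Δ·S=-133.7360
Root portfolio cost Δ·91+B reproduces V0=-42.7360.

(0,0): Delta=1.0000 Bond=-133.7360
(1,0): Delta=1.0000 Bond=-163.1579
(1,1): Delta=1.0000 Bond=-163.1579
(2,0): Delta=1.0000 Bond=-199.0527
(2,1): Delta=1.0000 Bond=-199.0527
(2,2): Delta=1.0000 Bond=-199.0527
(3,0): Delta=1.0000 Bond=-242.8443
(3,1): Delta=1.0000 Bond=-242.8443
(3,2): Delta=1.0000 Bond=-242.8443
(3,3): Delta=1.0000 Bond=-242.8443
V0=-42.7360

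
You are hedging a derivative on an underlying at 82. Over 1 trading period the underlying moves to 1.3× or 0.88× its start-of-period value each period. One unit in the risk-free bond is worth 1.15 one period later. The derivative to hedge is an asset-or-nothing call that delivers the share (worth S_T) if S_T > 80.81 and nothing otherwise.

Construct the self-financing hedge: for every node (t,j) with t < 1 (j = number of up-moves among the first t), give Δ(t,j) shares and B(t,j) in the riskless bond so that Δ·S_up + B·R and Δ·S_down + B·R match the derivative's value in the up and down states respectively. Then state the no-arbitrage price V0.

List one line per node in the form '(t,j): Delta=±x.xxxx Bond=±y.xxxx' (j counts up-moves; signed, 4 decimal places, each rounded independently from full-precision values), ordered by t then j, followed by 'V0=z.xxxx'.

No-arbitrage ⇒ martingale measure with p* = (R−d)/(u−d) = 0.6429.
Terminal payoffs: V(1,0)=0.0000, V(1,1)=106.6000
Node (0,0) S=82.0000: V=(p*·106.6000+(1−p*)·0.0000)/1.15=59.5901; Δ=(106.6000−0.0000)/(106.6000−72.1600)=3.0952; B=V−Δ·S=-194.2195
Each (Δ,B) replicates both successor values, so the strategy is self-financing and V0 is arbitrage-free.

(0,0): Delta=3.0952 Bond=-194.2195
V0=59.5901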